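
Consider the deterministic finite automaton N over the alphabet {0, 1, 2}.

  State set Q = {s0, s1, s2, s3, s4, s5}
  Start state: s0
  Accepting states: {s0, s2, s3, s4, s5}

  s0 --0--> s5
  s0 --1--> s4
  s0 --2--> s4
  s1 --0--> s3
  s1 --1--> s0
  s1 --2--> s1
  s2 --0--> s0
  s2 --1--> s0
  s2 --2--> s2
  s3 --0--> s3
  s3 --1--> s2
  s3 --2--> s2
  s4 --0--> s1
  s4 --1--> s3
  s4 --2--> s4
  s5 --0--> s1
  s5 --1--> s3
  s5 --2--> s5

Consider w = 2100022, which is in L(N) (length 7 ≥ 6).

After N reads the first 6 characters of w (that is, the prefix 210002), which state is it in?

State sequence: s0 -2-> s4 -1-> s3 -0-> s3 -0-> s3 -0-> s3 -2-> s2

After reading 6 characters, N is in state s2.

s2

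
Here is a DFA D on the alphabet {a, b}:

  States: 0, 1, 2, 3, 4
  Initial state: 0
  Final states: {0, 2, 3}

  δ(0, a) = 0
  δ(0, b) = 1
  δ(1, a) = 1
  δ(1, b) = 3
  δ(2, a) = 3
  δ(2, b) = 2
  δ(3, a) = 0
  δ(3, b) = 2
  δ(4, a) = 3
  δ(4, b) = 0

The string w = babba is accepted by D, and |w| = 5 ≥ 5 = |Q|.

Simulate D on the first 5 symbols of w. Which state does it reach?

Run of D on the first 5 characters of w = b a b b a:
  step 0: 0  (start)
  step 1: 1  (read b: 0→1)
  step 2: 1  (read a: 1→1)
  step 3: 3  (read b: 1→3)
  step 4: 2  (read b: 3→2)
  step 5: 3  (read a: 2→3)

After reading 5 characters, D is in state 3.
(This kind of state-tracing is the core of the pumping-lemma construction: with 5 states, pigeonhole forces a repeat within the first 5 steps.)

3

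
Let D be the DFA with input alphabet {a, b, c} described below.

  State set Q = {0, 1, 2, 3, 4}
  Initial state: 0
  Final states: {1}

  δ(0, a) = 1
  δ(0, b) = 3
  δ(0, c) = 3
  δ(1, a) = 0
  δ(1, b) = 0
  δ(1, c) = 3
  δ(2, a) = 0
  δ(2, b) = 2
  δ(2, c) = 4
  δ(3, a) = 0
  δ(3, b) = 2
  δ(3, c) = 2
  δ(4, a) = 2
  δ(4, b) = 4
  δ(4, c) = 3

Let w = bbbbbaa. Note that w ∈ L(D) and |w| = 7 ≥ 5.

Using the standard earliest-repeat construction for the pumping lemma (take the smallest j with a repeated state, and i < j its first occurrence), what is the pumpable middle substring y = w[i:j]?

State sequence: 0 -b-> 3 -b-> 2 -b-> 2 -b-> 2 -b-> 2 -a-> 0 -a-> 1
First repeat at step 3: 2 was already visited.

So i = 2, j = 3, giving x = w[0:2] = bb, y = w[2:3] = b, z = w[3:7] = bbaa.
Check: |xy| = 3 ≤ 5 and |y| = 1 ≥ 1. Reading y takes D from 2 back to 2, so every xyⁱz is accepted.
With |Q| = 5, pigeonhole forces a state repeat no later than step 5; the substring read between the first and second visits to that state can be pumped.

b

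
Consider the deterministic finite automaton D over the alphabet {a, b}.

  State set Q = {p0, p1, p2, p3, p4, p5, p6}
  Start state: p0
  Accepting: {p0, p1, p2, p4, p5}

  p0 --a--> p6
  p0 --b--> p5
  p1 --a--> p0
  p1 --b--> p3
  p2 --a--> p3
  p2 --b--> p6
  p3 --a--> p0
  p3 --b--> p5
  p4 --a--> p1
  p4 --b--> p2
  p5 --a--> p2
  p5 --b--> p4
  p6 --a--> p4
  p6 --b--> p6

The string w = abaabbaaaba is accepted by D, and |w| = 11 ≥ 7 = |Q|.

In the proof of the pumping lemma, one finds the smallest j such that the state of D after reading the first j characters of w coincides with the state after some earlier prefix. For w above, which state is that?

State sequence: p0 -a-> p6 -b-> p6 -a-> p4 -a-> p1 -b-> p3 -b-> p5 -a-> p2 -a-> p3 -a-> p0 -b-> p5 -a-> p2
First repeat at step 2: p6 was already visited.

The earliest repeat is at step j = 2: D is in p6, which it already visited at step i = 1.
The DFA has 7 states, so the proof of the pumping lemma guarantees a repeated state among the first 7+1 visited; the segment between the two visits is the pumpable y.

p6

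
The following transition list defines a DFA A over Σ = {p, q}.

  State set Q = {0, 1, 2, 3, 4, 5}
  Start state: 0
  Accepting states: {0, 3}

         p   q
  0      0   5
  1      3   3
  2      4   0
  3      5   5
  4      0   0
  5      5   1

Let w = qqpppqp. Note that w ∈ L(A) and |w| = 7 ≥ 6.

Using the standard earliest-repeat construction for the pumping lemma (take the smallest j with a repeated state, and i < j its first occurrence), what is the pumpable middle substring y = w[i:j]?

qpp

Run of A on w = q q p p p q p:
  step 0: 0  (start)
  step 1: 5  (read q: 0→5)
  step 2: 1  (read q: 5→1)
  step 3: 3  (read p: 1→3)
  step 4: 5  (read p: 3→5)   ← first repeat (5 seen earlier)
  step 5: 5  (read p: 5→5)
  step 6: 1  (read q: 5→1)
  step 7: 3  (read p: 1→3)

So i = 1, j = 4, giving x = w[0:1] = q, y = w[1:4] = qpp, z = w[4:7] = pqp.
Check: |xy| = 4 ≤ 6 and |y| = 3 ≥ 1. Reading y takes A from 5 back to 5, so every xyⁱz is accepted.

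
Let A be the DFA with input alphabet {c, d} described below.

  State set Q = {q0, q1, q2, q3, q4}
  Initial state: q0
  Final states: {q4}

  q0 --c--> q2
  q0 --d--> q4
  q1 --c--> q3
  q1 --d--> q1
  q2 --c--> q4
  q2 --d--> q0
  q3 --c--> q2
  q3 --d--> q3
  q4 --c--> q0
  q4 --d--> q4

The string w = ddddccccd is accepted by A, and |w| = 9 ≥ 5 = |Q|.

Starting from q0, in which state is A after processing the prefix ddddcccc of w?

q0

State sequence: q0 -d-> q4 -d-> q4 -d-> q4 -d-> q4 -c-> q0 -c-> q2 -c-> q4 -c-> q0

After reading 8 characters, A is in state q0.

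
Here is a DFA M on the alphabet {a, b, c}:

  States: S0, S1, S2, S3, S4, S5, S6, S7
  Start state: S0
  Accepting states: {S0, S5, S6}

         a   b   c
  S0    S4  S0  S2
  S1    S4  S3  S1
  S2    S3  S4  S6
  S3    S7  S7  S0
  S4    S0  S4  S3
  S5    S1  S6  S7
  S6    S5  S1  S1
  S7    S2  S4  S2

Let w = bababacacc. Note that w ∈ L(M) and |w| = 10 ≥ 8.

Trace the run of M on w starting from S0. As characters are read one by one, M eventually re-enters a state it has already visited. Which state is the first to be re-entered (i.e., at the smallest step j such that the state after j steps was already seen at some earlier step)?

S0

Run of M on w = b a b a b a c a c c:
  step 0: S0  (start)
  step 1: S0  (read b: S0→S0)   ← first repeat (S0 seen earlier)
  step 2: S4  (read a: S0→S4)
  step 3: S4  (read b: S4→S4)
  step 4: S0  (read a: S4→S0)
  step 5: S0  (read b: S0→S0)
  step 6: S4  (read a: S0→S4)
  step 7: S3  (read c: S4→S3)
  step 8: S7  (read a: S3→S7)
  step 9: S2  (read c: S7→S2)
  step 10: S6  (read c: S2→S6)

The earliest repeat is at step j = 1: M is in S0, which it already visited at step i = 0.
The DFA has 8 states, so the proof of the pumping lemma guarantees a repeated state among the first 8+1 visited; the segment between the two visits is the pumpable y.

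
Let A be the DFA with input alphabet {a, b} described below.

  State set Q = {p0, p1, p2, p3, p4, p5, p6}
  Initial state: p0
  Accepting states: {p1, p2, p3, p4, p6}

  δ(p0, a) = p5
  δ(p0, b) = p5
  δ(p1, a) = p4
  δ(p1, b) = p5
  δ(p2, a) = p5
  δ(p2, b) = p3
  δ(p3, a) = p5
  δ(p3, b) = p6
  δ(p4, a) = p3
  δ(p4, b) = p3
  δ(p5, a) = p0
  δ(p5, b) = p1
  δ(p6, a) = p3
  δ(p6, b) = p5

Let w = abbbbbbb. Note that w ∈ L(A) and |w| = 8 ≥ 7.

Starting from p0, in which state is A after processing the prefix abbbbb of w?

State sequence: p0 -a-> p5 -b-> p1 -b-> p5 -b-> p1 -b-> p5 -b-> p1

After reading 6 characters, A is in state p1.
(This kind of state-tracing is the core of the pumping-lemma construction: with 7 states, pigeonhole forces a repeat within the first 7 steps.)

p1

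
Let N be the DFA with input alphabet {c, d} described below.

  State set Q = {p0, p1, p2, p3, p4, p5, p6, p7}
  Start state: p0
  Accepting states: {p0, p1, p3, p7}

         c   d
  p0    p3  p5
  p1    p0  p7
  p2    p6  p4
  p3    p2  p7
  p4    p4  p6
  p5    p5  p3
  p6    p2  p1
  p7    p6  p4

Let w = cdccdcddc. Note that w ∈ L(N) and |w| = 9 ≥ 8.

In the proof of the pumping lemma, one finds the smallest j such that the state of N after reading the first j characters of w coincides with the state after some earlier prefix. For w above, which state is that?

Run of N on w = c d c c d c d d c:
  step 0: p0  (start)
  step 1: p3  (read c: p0→p3)
  step 2: p7  (read d: p3→p7)
  step 3: p6  (read c: p7→p6)
  step 4: p2  (read c: p6→p2)
  step 5: p4  (read d: p2→p4)
  step 6: p4  (read c: p4→p4)   ← first repeat (p4 seen earlier)
  step 7: p6  (read d: p4→p6)
  step 8: p1  (read d: p6→p1)
  step 9: p0  (read c: p1→p0)

The earliest repeat is at step j = 6: N is in p4, which it already visited at step i = 5.
Since N has 8 states, any run of length ≥ 8 visits 8+1 states, so by pigeonhole some state repeats within the first 8 steps — that repeat gives the pumpable loop.

p4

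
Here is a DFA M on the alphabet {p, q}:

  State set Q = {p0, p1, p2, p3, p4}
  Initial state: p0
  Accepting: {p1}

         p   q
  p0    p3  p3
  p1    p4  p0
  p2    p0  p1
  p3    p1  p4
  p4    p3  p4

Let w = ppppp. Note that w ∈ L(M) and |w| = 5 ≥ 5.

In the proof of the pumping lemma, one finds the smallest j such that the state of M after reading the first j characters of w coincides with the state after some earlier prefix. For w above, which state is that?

p3

State sequence: p0 -p-> p3 -p-> p1 -p-> p4 -p-> p3 -p-> p1
First repeat at step 4: p3 was already visited.

The earliest repeat is at step j = 4: M is in p3, which it already visited at step i = 1.
The DFA has 5 states, so the proof of the pumping lemma guarantees a repeated state among the first 5+1 visited; the segment between the two visits is the pumpable y.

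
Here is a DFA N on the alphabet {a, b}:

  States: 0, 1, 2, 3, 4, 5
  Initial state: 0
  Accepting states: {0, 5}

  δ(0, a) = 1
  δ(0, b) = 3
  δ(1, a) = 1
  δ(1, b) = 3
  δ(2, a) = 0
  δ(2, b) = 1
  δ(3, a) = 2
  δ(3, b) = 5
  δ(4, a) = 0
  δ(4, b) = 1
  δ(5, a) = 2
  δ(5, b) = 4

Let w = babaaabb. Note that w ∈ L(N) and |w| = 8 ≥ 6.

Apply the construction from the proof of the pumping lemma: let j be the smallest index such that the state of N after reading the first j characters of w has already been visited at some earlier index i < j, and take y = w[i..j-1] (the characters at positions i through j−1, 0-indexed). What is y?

State sequence: 0 -b-> 3 -a-> 2 -b-> 1 -a-> 1 -a-> 1 -a-> 1 -b-> 3 -b-> 5
First repeat at step 4: 1 was already visited.

So i = 3, j = 4, giving x = w[0:3] = bab, y = w[3:4] = a, z = w[4:8] = aabb.
Check: |xy| = 4 ≤ 6 and |y| = 1 ≥ 1. Reading y takes N from 1 back to 1, so every xyⁱz is accepted.

a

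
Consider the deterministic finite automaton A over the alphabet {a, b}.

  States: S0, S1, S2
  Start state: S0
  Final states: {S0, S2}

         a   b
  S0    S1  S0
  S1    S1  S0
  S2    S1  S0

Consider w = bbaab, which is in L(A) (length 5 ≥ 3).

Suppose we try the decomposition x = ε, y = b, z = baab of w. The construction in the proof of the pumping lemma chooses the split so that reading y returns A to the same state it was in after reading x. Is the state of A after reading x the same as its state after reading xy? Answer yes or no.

Run of A on the first 1 characters of w = b:
  step 0: S0  (start)
  step 1: S0  (read b: S0→S0)

After x (step 0): S0. After xy (step 1): S0.
They match, so y = b drives A around a cycle from S0 back to itself; pumping y any number of times keeps A in S0 before reading z, and xyⁱz ∈ L(A) for every i ≥ 0.

yes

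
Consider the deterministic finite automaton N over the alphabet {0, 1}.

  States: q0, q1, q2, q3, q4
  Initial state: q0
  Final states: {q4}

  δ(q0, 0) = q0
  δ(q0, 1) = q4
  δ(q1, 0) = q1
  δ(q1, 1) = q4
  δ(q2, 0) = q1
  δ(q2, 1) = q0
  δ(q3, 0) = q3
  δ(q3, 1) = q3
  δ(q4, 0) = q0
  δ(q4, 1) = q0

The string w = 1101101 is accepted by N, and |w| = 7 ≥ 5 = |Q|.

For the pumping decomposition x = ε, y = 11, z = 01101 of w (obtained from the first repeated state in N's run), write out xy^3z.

xy^3z = ε·11·11·11·01101 = 11111101101.
Reading y = 11 takes N from q0 back to q0, so after x·y·y·y the machine is still in q0, and z then leads to the accepting state q4. Hence 11111101101 ∈ L(N).

11111101101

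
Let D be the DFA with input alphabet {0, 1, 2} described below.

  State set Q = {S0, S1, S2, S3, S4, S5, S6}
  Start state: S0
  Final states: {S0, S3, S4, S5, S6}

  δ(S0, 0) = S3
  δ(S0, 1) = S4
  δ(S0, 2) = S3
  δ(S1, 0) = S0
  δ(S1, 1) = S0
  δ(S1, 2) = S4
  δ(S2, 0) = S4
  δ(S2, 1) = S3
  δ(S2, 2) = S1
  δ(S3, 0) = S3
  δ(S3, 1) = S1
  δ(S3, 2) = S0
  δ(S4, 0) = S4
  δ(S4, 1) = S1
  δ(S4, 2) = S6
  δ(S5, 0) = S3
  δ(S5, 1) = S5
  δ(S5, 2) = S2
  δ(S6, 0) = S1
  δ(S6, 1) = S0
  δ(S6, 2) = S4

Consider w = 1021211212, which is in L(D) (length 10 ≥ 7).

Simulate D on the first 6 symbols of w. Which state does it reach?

S1

State sequence: S0 -1-> S4 -0-> S4 -2-> S6 -1-> S0 -2-> S3 -1-> S1

After reading 6 characters, D is in state S1.
(This kind of state-tracing is the core of the pumping-lemma construction: with 7 states, pigeonhole forces a repeat within the first 7 steps.)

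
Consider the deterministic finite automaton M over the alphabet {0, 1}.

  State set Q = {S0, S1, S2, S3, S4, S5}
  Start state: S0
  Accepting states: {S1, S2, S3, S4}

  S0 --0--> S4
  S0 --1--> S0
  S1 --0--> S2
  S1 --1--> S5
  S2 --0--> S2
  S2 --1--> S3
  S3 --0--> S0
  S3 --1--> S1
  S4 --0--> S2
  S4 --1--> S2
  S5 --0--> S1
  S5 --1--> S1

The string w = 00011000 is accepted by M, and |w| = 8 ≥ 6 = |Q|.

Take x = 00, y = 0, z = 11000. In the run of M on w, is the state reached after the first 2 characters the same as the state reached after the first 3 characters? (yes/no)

yes

State sequence: S0 -0-> S4 -0-> S2 -0-> S2

After x (step 2): S2. After xy (step 3): S2.
They match, so y = 0 drives M around a cycle from S2 back to itself; pumping y any number of times keeps M in S2 before reading z, and xyⁱz ∈ L(M) for every i ≥ 0.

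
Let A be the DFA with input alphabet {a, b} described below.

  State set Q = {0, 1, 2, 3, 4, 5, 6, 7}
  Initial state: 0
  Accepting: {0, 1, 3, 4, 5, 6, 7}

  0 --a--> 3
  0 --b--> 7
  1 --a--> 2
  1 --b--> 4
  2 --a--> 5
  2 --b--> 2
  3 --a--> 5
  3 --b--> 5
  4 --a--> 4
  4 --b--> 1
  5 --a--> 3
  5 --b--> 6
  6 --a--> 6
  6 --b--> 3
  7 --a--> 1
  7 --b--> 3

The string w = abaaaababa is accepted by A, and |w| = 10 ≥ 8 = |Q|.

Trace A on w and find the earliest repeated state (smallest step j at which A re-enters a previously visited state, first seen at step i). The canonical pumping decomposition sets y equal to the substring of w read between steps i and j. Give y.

State sequence: 0 -a-> 3 -b-> 5 -a-> 3 -a-> 5 -a-> 3 -a-> 5 -b-> 6 -a-> 6 -b-> 3 -a-> 5
First repeat at step 3: 3 was already visited.

So i = 1, j = 3, giving x = w[0:1] = a, y = w[1:3] = ba, z = w[3:10] = aaababa.
Check: |xy| = 3 ≤ 8 and |y| = 2 ≥ 1. Reading y takes A from 3 back to 3, so every xyⁱz is accepted.

ba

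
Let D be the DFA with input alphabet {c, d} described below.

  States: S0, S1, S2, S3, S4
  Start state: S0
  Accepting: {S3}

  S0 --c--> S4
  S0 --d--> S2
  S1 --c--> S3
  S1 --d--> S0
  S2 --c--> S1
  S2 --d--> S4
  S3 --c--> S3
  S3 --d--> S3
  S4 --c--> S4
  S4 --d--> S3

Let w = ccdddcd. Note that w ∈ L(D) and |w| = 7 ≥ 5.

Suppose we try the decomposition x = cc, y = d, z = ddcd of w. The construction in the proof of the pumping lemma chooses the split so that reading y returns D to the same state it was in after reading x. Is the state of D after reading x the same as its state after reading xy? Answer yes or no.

no

Run of D on the first 3 characters of w = c c d:
  step 0: S0  (start)
  step 1: S4  (read c: S0→S4)
  step 2: S4  (read c: S4→S4)
  step 3: S3  (read d: S4→S3)

After x (step 2): S4. After xy (step 3): S3.
They differ (S4 ≠ S3), so y is not a cycle from the state after x; this split is not the one the pumping-lemma construction produces, and pumping y need not keep the string in L(D).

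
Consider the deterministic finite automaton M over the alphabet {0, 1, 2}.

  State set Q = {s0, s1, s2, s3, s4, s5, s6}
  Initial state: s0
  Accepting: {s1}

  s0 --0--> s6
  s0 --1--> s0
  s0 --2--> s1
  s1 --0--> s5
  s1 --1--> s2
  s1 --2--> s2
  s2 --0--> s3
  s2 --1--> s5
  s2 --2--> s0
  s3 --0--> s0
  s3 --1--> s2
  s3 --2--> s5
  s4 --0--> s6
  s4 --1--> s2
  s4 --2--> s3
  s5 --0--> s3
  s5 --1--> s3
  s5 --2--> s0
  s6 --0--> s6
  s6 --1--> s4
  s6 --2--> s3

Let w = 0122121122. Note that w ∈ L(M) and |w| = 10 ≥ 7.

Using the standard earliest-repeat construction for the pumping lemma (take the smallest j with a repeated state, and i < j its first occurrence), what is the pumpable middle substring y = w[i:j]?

21

Run of M on w = 0 1 2 2 1 2 1 1 2 2:
  step 0: s0  (start)
  step 1: s6  (read 0: s0→s6)
  step 2: s4  (read 1: s6→s4)
  step 3: s3  (read 2: s4→s3)
  step 4: s5  (read 2: s3→s5)
  step 5: s3  (read 1: s5→s3)   ← first repeat (s3 seen earlier)
  step 6: s5  (read 2: s3→s5)
  step 7: s3  (read 1: s5→s3)
  step 8: s2  (read 1: s3→s2)
  step 9: s0  (read 2: s2→s0)
  step 10: s1  (read 2: s0→s1)

So i = 3, j = 5, giving x = w[0:3] = 012, y = w[3:5] = 21, z = w[5:10] = 21122.
Check: |xy| = 5 ≤ 7 and |y| = 2 ≥ 1. Reading y takes M from s3 back to s3, so every xyⁱz is accepted.
With |Q| = 7, pigeonhole forces a state repeat no later than step 7; the substring read between the first and second visits to that state can be pumped.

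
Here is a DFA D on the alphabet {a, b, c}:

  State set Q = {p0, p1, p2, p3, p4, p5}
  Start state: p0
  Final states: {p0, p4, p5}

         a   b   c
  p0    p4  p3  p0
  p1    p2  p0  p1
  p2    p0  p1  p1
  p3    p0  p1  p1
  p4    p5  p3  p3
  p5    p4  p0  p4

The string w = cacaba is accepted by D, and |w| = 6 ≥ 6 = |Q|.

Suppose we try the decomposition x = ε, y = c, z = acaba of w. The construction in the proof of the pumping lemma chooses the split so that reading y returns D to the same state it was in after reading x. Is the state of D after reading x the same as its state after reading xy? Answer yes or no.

State sequence: p0 -c-> p0

After x (step 0): p0. After xy (step 1): p0.
They match, so y = c drives D around a cycle from p0 back to itself; pumping y any number of times keeps D in p0 before reading z, and xyⁱz ∈ L(D) for every i ≥ 0.

yes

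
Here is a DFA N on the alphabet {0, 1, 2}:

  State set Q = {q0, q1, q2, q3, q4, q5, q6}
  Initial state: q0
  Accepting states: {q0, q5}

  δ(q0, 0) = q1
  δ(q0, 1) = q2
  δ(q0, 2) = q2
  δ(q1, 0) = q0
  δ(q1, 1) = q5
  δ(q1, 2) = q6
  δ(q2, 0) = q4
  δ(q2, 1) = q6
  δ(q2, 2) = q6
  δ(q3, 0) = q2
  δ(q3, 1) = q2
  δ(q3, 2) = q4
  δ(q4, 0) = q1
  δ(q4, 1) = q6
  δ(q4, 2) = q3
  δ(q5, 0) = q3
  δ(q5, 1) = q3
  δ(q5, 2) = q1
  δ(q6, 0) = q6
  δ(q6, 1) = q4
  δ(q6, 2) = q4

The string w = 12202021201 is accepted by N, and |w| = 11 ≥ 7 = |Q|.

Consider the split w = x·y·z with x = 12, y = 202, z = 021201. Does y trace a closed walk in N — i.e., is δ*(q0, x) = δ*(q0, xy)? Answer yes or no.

State sequence: q0 -1-> q2 -2-> q6 -2-> q4 -0-> q1 -2-> q6

After x (step 2): q6. After xy (step 5): q6.
They match, so y = 202 drives N around a cycle from q6 back to itself; pumping y any number of times keeps N in q6 before reading z, and xyⁱz ∈ L(N) for every i ≥ 0.

yes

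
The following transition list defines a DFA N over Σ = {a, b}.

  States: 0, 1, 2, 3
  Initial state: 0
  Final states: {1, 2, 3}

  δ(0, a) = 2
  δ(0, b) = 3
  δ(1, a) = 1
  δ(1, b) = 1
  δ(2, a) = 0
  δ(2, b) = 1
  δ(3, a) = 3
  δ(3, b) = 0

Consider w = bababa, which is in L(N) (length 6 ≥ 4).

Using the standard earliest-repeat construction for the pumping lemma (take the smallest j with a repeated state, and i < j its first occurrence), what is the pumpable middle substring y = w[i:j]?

a

State sequence: 0 -b-> 3 -a-> 3 -b-> 0 -a-> 2 -b-> 1 -a-> 1
First repeat at step 2: 3 was already visited.

So i = 1, j = 2, giving x = w[0:1] = b, y = w[1:2] = a, z = w[2:6] = baba.
Check: |xy| = 2 ≤ 4 and |y| = 1 ≥ 1. Reading y takes N from 3 back to 3, so every xyⁱz is accepted.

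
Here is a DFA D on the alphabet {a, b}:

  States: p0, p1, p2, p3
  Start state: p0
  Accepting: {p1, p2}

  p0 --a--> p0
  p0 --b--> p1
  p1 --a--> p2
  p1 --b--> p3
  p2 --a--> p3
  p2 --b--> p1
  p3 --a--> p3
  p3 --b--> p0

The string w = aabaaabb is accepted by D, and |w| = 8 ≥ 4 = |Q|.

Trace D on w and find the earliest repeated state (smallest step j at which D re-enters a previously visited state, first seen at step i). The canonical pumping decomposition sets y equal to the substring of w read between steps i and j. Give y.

a

Run of D on w = a a b a a a b b:
  step 0: p0  (start)
  step 1: p0  (read a: p0→p0)   ← first repeat (p0 seen earlier)
  step 2: p0  (read a: p0→p0)
  step 3: p1  (read b: p0→p1)
  step 4: p2  (read a: p1→p2)
  step 5: p3  (read a: p2→p3)
  step 6: p3  (read a: p3→p3)
  step 7: p0  (read b: p3→p0)
  step 8: p1  (read b: p0→p1)

So i = 0, j = 1, giving x = w[0:0] = ε, y = w[0:1] = a, z = w[1:8] = abaaabb.
Check: |xy| = 1 ≤ 4 and |y| = 1 ≥ 1. Reading y takes D from p0 back to p0, so every xyⁱz is accepted.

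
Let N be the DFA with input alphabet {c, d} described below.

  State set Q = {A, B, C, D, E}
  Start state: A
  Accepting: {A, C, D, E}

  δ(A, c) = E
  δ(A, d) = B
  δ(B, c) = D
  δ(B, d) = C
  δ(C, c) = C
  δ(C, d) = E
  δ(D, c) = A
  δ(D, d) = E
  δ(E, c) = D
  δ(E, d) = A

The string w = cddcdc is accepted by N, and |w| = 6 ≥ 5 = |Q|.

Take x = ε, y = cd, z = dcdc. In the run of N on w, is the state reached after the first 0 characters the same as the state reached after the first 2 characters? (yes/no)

yes

State sequence: A -c-> E -d-> A

After x (step 0): A. After xy (step 2): A.
They match, so y = cd drives N around a cycle from A back to itself; pumping y any number of times keeps N in A before reading z, and xyⁱz ∈ L(N) for every i ≥ 0.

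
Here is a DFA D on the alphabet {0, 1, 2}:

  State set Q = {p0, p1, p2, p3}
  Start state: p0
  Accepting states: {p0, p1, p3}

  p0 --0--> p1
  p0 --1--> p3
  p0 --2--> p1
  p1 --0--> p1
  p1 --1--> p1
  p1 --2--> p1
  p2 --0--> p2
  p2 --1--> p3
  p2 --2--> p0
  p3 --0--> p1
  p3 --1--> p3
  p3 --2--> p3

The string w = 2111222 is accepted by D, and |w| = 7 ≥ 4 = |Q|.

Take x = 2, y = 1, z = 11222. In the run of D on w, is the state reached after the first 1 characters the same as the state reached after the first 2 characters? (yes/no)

State sequence: p0 -2-> p1 -1-> p1

After x (step 1): p1. After xy (step 2): p1.
They match, so y = 1 drives D around a cycle from p1 back to itself; pumping y any number of times keeps D in p1 before reading z, and xyⁱz ∈ L(D) for every i ≥ 0.

yes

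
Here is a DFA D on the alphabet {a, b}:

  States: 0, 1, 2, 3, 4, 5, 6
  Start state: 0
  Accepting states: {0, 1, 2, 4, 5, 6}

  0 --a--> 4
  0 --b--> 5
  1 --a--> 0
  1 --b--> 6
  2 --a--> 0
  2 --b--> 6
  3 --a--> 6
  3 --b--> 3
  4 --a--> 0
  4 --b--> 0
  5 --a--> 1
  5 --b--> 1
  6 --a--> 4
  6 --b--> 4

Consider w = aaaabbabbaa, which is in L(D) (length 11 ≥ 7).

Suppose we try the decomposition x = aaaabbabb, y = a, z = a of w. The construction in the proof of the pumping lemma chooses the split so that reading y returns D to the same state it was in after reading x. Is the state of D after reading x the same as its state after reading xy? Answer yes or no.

Run of D on the first 10 characters of w = a a a a b b a b b a:
  step 0: 0  (start)
  step 1: 4  (read a: 0→4)
  step 2: 0  (read a: 4→0)
  step 3: 4  (read a: 0→4)
  step 4: 0  (read a: 4→0)
  step 5: 5  (read b: 0→5)
  step 6: 1  (read b: 5→1)
  step 7: 0  (read a: 1→0)
  step 8: 5  (read b: 0→5)
  step 9: 1  (read b: 5→1)
  step 10: 0  (read a: 1→0)

After x (step 9): 1. After xy (step 10): 0.
They differ (1 ≠ 0), so y is not a cycle from the state after x; this split is not the one the pumping-lemma construction produces, and pumping y need not keep the string in L(D).

no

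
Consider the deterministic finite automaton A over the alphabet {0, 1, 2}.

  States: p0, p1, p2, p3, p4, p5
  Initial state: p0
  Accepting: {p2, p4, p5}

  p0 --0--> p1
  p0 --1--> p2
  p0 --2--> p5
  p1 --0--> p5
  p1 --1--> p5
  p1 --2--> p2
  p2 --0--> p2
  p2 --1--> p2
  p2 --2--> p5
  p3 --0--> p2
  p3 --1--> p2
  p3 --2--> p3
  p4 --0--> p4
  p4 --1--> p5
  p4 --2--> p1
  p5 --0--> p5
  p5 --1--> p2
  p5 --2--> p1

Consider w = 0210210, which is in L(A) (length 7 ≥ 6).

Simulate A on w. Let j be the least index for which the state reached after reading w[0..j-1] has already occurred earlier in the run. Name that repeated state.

p2

Run of A on w = 0 2 1 0 2 1 0:
  step 0: p0  (start)
  step 1: p1  (read 0: p0→p1)
  step 2: p2  (read 2: p1→p2)
  step 3: p2  (read 1: p2→p2)   ← first repeat (p2 seen earlier)
  step 4: p2  (read 0: p2→p2)
  step 5: p5  (read 2: p2→p5)
  step 6: p2  (read 1: p5→p2)
  step 7: p2  (read 0: p2→p2)

The earliest repeat is at step j = 3: A is in p2, which it already visited at step i = 2.
With |Q| = 6, pigeonhole forces a state repeat no later than step 6; the substring read between the first and second visits to that state can be pumped.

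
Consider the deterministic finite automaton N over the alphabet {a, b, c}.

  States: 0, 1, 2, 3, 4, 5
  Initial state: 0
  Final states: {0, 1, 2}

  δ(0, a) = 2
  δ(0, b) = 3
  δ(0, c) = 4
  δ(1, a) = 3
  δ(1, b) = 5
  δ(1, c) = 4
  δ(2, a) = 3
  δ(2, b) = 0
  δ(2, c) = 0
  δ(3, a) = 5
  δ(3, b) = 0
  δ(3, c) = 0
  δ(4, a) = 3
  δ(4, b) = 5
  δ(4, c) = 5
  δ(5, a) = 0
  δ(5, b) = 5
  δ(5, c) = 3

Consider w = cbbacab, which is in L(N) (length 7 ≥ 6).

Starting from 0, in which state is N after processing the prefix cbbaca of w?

3

Run of N on the first 6 characters of w = c b b a c a:
  step 0: 0  (start)
  step 1: 4  (read c: 0→4)
  step 2: 5  (read b: 4→5)
  step 3: 5  (read b: 5→5)
  step 4: 0  (read a: 5→0)
  step 5: 4  (read c: 0→4)
  step 6: 3  (read a: 4→3)

After reading 6 characters, N is in state 3.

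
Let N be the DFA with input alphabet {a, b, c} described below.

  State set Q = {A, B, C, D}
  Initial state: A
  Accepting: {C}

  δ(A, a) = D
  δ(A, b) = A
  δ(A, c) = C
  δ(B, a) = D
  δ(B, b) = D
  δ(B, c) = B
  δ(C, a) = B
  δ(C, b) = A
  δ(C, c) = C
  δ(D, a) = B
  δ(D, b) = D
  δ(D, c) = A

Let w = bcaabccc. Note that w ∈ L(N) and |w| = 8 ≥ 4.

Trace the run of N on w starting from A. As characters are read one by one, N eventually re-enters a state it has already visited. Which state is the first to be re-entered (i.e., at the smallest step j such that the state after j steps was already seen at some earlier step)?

A

State sequence: A -b-> A -c-> C -a-> B -a-> D -b-> D -c-> A -c-> C -c-> C
First repeat at step 1: A was already visited.

The earliest repeat is at step j = 1: N is in A, which it already visited at step i = 0.
The DFA has 4 states, so the proof of the pumping lemma guarantees a repeated state among the first 4+1 visited; the segment between the two visits is the pumpable y.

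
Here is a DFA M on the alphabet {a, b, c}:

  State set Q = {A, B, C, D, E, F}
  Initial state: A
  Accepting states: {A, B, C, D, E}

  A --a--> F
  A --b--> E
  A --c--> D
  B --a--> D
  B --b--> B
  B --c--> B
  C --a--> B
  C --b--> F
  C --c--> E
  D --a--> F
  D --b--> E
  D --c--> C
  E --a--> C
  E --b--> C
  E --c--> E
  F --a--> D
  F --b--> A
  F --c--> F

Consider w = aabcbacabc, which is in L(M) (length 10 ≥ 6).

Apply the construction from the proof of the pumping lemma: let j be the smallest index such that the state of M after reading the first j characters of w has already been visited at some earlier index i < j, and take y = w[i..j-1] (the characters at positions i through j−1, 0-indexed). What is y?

c

Run of M on w = a a b c b a c a b c:
  step 0: A  (start)
  step 1: F  (read a: A→F)
  step 2: D  (read a: F→D)
  step 3: E  (read b: D→E)
  step 4: E  (read c: E→E)   ← first repeat (E seen earlier)
  step 5: C  (read b: E→C)
  step 6: B  (read a: C→B)
  step 7: B  (read c: B→B)
  step 8: D  (read a: B→D)
  step 9: E  (read b: D→E)
  step 10: E  (read c: E→E)

So i = 3, j = 4, giving x = w[0:3] = aab, y = w[3:4] = c, z = w[4:10] = bacabc.
Check: |xy| = 4 ≤ 6 and |y| = 1 ≥ 1. Reading y takes M from E back to E, so every xyⁱz is accepted.
The DFA has 6 states, so the proof of the pumping lemma guarantees a repeated state among the first 6+1 visited; the segment between the two visits is the pumpable y.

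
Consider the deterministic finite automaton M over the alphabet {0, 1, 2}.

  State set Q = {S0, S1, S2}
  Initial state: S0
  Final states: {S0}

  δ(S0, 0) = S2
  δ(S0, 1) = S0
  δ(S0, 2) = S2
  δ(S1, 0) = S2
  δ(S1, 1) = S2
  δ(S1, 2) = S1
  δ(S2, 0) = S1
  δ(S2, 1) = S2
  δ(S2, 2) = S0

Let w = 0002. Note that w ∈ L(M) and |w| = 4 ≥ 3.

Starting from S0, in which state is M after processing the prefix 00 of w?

Run of M on the first 2 characters of w = 0 0:
  step 0: S0  (start)
  step 1: S2  (read 0: S0→S2)
  step 2: S1  (read 0: S2→S1)

After reading 2 characters, M is in state S1.
(This kind of state-tracing is the core of the pumping-lemma construction: with 3 states, pigeonhole forces a repeat within the first 3 steps.)

S1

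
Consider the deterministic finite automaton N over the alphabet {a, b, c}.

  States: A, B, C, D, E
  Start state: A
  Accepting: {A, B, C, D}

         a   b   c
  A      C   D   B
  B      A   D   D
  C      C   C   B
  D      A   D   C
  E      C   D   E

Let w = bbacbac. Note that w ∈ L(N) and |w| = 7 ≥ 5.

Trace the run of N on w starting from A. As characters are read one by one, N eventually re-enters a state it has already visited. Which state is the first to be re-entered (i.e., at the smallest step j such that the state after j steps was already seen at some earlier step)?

Run of N on w = b b a c b a c:
  step 0: A  (start)
  step 1: D  (read b: A→D)
  step 2: D  (read b: D→D)   ← first repeat (D seen earlier)
  step 3: A  (read a: D→A)
  step 4: B  (read c: A→B)
  step 5: D  (read b: B→D)
  step 6: A  (read a: D→A)
  step 7: B  (read c: A→B)

The earliest repeat is at step j = 2: N is in D, which it already visited at step i = 1.
With |Q| = 5, pigeonhole forces a state repeat no later than step 5; the substring read between the first and second visits to that state can be pumped.

D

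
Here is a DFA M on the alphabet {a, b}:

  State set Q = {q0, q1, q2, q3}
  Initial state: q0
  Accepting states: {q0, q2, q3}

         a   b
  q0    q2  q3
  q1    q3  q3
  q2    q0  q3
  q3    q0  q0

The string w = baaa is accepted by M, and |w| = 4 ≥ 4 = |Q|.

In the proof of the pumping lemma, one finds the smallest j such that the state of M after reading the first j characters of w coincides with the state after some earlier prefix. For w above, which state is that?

q0

State sequence: q0 -b-> q3 -a-> q0 -a-> q2 -a-> q0
First repeat at step 2: q0 was already visited.

The earliest repeat is at step j = 2: M is in q0, which it already visited at step i = 0.
Pumping length from the standard proof: p = 4 (the number of states). The repeated state found above gives |xy| = j ≤ 4 and |y| = j − i ≥ 1.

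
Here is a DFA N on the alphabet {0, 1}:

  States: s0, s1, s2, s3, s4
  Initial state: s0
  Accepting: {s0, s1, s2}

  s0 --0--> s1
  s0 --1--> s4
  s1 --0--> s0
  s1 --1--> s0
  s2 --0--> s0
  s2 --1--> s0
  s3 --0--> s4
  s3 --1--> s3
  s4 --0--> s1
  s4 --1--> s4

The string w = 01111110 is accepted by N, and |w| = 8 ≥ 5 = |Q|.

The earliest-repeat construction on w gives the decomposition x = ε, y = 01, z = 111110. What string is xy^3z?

010101111110

xy^3z = ε·01·01·01·111110 = 010101111110.
Reading y = 01 takes N from s0 back to s0, so after x·y·y·y the machine is still in s0, and z then leads to the accepting state s1. Hence 010101111110 ∈ L(N).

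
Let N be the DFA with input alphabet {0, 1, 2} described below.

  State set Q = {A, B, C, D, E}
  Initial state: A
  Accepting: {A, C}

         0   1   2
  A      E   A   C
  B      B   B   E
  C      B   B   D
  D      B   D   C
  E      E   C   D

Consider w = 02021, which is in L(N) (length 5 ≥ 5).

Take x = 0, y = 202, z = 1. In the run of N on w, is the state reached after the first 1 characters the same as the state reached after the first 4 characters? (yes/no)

Run of N on the first 4 characters of w = 0 2 0 2:
  step 0: A  (start)
  step 1: E  (read 0: A→E)
  step 2: D  (read 2: E→D)
  step 3: B  (read 0: D→B)
  step 4: E  (read 2: B→E)

After x (step 1): E. After xy (step 4): E.
They match, so y = 202 drives N around a cycle from E back to itself; pumping y any number of times keeps N in E before reading z, and xyⁱz ∈ L(N) for every i ≥ 0.

yes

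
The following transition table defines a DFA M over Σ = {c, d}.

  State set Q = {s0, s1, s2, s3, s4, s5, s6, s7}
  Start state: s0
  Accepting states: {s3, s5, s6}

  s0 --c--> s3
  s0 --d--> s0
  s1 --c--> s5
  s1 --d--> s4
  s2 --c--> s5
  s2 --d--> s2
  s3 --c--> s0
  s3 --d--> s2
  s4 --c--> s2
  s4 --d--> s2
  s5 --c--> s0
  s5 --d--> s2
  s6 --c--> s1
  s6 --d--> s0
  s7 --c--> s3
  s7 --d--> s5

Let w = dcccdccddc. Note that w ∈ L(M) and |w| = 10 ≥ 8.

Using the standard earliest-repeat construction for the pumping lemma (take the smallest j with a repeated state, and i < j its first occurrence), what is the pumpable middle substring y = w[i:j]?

d

Run of M on w = d c c c d c c d d c:
  step 0: s0  (start)
  step 1: s0  (read d: s0→s0)   ← first repeat (s0 seen earlier)
  step 2: s3  (read c: s0→s3)
  step 3: s0  (read c: s3→s0)
  step 4: s3  (read c: s0→s3)
  step 5: s2  (read d: s3→s2)
  step 6: s5  (read c: s2→s5)
  step 7: s0  (read c: s5→s0)
  step 8: s0  (read d: s0→s0)
  step 9: s0  (read d: s0→s0)
  step 10: s3  (read c: s0→s3)

So i = 0, j = 1, giving x = w[0:0] = ε, y = w[0:1] = d, z = w[1:10] = cccdccddc.
Check: |xy| = 1 ≤ 8 and |y| = 1 ≥ 1. Reading y takes M from s0 back to s0, so every xyⁱz is accepted.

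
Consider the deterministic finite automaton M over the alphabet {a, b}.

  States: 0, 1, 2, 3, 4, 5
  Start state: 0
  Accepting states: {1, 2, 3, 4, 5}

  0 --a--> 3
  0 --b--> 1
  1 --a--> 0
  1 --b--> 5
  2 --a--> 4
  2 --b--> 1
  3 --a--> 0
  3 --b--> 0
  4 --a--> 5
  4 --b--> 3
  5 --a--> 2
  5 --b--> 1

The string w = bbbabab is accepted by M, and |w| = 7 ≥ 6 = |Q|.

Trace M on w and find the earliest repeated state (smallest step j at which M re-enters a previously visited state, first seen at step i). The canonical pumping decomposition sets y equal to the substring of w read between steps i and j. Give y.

State sequence: 0 -b-> 1 -b-> 5 -b-> 1 -a-> 0 -b-> 1 -a-> 0 -b-> 1
First repeat at step 3: 1 was already visited.

So i = 1, j = 3, giving x = w[0:1] = b, y = w[1:3] = bb, z = w[3:7] = abab.
Check: |xy| = 3 ≤ 6 and |y| = 2 ≥ 1. Reading y takes M from 1 back to 1, so every xyⁱz is accepted.
The DFA has 6 states, so the proof of the pumping lemma guarantees a repeated state among the first 6+1 visited; the segment between the two visits is the pumpable y.

bb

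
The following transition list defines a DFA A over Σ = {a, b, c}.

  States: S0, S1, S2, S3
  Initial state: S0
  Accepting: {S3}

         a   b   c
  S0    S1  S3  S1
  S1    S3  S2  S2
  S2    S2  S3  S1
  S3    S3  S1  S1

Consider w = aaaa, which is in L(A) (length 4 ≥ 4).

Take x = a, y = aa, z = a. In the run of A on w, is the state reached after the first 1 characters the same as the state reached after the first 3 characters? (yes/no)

no

State sequence: S0 -a-> S1 -a-> S3 -a-> S3

After x (step 1): S1. After xy (step 3): S3.
They differ (S1 ≠ S3), so y is not a cycle from the state after x; this split is not the one the pumping-lemma construction produces, and pumping y need not keep the string in L(A).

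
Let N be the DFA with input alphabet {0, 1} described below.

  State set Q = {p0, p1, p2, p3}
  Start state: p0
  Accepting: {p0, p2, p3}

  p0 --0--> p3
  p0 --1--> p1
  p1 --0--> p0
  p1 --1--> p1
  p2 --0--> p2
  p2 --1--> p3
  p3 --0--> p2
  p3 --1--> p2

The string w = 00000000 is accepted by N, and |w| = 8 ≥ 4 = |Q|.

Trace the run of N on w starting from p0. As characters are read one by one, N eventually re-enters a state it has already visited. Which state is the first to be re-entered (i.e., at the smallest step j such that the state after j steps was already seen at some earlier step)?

p2

State sequence: p0 -0-> p3 -0-> p2 -0-> p2 -0-> p2 -0-> p2 -0-> p2 -0-> p2 -0-> p2
First repeat at step 3: p2 was already visited.

The earliest repeat is at step j = 3: N is in p2, which it already visited at step i = 2.
Pumping length from the standard proof: p = 4 (the number of states). The repeated state found above gives |xy| = j ≤ 4 and |y| = j − i ≥ 1.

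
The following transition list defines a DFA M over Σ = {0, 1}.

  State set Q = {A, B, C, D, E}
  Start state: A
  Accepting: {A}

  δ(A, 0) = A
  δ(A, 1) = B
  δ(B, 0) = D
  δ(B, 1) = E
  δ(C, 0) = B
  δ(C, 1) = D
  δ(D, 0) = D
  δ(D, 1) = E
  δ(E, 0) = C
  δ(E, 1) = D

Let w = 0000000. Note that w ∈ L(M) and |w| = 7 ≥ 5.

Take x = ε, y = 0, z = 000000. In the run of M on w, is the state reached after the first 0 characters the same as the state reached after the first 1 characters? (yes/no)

yes

State sequence: A -0-> A

After x (step 0): A. After xy (step 1): A.
They match, so y = 0 drives M around a cycle from A back to itself; pumping y any number of times keeps M in A before reading z, and xyⁱz ∈ L(M) for every i ≥ 0.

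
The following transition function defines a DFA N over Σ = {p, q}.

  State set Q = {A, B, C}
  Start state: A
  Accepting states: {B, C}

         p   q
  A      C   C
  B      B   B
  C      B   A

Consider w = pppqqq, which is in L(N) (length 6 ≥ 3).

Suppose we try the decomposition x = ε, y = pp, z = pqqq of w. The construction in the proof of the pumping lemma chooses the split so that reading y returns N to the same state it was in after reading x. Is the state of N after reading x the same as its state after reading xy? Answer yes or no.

no

Run of N on the first 2 characters of w = p p:
  step 0: A  (start)
  step 1: C  (read p: A→C)
  step 2: B  (read p: C→B)

After x (step 0): A. After xy (step 2): B.
They differ (A ≠ B), so y is not a cycle from the state after x; this split is not the one the pumping-lemma construction produces, and pumping y need not keep the string in L(N).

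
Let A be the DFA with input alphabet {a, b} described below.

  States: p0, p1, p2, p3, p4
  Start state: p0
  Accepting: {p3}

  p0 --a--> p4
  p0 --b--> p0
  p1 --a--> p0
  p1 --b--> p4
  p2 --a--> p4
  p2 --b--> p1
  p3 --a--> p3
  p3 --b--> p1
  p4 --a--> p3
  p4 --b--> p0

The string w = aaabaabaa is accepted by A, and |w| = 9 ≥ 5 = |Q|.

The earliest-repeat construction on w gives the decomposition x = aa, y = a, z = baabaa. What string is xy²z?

aaaabaabaa

xy^2z = aa·a·a·baabaa = aaaabaabaa.
Reading y = a takes A from p3 back to p3, so after x·y·y the machine is still in p3, and z then leads to the accepting state p3. Hence aaaabaabaa ∈ L(A).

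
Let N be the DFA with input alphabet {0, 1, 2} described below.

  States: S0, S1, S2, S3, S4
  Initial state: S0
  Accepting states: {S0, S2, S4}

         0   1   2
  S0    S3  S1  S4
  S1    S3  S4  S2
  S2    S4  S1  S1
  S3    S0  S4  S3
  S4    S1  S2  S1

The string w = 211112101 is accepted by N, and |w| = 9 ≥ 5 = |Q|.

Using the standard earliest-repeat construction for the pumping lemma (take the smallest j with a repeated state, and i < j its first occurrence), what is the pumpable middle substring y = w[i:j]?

111

Run of N on w = 2 1 1 1 1 2 1 0 1:
  step 0: S0  (start)
  step 1: S4  (read 2: S0→S4)
  step 2: S2  (read 1: S4→S2)
  step 3: S1  (read 1: S2→S1)
  step 4: S4  (read 1: S1→S4)   ← first repeat (S4 seen earlier)
  step 5: S2  (read 1: S4→S2)
  step 6: S1  (read 2: S2→S1)
  step 7: S4  (read 1: S1→S4)
  step 8: S1  (read 0: S4→S1)
  step 9: S4  (read 1: S1→S4)

So i = 1, j = 4, giving x = w[0:1] = 2, y = w[1:4] = 111, z = w[4:9] = 12101.
Check: |xy| = 4 ≤ 5 and |y| = 3 ≥ 1. Reading y takes N from S4 back to S4, so every xyⁱz is accepted.
With |Q| = 5, pigeonhole forces a state repeat no later than step 5; the substring read between the first and second visits to that state can be pumped.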